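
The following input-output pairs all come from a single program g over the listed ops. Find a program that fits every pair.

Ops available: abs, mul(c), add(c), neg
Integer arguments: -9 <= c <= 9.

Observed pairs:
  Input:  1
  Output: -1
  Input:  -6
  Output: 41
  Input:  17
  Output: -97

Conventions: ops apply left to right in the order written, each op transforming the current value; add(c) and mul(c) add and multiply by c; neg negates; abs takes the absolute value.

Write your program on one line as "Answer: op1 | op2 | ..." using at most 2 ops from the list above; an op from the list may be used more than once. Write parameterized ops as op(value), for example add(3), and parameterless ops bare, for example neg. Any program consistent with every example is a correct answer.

mul(-6) | add(5)

Check, running the answer program on each example:
  1 -> -6 -> -1
  -6 -> 36 -> 41
  17 -> -102 -> -97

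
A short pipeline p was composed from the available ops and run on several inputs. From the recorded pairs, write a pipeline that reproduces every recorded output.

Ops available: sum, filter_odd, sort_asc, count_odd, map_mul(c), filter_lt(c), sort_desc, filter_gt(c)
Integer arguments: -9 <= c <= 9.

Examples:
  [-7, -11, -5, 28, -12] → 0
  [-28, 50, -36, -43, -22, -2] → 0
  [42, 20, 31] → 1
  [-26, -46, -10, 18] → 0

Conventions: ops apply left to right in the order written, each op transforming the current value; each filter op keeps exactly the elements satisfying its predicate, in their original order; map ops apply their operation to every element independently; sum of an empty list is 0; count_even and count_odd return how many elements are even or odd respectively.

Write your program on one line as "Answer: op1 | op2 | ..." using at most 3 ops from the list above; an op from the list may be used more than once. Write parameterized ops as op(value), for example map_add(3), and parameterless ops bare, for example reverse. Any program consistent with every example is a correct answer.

filter_odd | filter_gt(-2) | count_odd

Check, running the answer program on each example:
  [-7, -11, -5, 28, -12] -> [-7, -11, -5] -> [] -> 0
  [-28, 50, -36, -43, -22, -2] -> [-43] -> [] -> 0
  [42, 20, 31] -> [31] -> [31] -> 1
  [-26, -46, -10, 18] -> [] -> [] -> 0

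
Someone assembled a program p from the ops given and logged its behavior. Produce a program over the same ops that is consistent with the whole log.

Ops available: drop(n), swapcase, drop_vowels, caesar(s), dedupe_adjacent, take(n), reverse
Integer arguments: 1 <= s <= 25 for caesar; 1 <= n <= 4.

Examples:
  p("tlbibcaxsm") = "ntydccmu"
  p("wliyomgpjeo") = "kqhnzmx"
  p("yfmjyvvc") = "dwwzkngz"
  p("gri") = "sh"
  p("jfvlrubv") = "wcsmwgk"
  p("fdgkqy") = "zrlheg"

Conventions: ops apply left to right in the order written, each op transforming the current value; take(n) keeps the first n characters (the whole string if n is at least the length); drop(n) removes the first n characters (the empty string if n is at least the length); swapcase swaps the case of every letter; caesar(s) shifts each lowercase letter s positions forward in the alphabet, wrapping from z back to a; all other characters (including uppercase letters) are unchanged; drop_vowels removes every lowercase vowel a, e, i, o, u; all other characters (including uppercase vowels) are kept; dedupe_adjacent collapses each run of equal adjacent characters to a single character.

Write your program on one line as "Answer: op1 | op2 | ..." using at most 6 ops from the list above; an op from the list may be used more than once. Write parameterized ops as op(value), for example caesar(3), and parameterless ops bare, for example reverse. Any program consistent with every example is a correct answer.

drop_vowels | caesar(1) | swapcase | reverse | swapcase

Check, running the answer program on each example:
  "tlbibcaxsm" -> "tlbbcxsm" -> "umccdytn" -> "UMCCDYTN" -> "NTYDCCMU" -> "ntydccmu"
  "wliyomgpjeo" -> "wlymgpj" -> "xmznhqk" -> "XMZNHQK" -> "KQHNZMX" -> "kqhnzmx"
  "yfmjyvvc" -> "yfmjyvvc" -> "zgnkzwwd" -> "ZGNKZWWD" -> "DWWZKNGZ" -> "dwwzkngz"
  "gri" -> "gr" -> "hs" -> "HS" -> "SH" -> "sh"
  "jfvlrubv" -> "jfvlrbv" -> "kgwmscw" -> "KGWMSCW" -> "WCSMWGK" -> "wcsmwgk"
  "fdgkqy" -> "fdgkqy" -> "gehlrz" -> "GEHLRZ" -> "ZRLHEG" -> "zrlheg"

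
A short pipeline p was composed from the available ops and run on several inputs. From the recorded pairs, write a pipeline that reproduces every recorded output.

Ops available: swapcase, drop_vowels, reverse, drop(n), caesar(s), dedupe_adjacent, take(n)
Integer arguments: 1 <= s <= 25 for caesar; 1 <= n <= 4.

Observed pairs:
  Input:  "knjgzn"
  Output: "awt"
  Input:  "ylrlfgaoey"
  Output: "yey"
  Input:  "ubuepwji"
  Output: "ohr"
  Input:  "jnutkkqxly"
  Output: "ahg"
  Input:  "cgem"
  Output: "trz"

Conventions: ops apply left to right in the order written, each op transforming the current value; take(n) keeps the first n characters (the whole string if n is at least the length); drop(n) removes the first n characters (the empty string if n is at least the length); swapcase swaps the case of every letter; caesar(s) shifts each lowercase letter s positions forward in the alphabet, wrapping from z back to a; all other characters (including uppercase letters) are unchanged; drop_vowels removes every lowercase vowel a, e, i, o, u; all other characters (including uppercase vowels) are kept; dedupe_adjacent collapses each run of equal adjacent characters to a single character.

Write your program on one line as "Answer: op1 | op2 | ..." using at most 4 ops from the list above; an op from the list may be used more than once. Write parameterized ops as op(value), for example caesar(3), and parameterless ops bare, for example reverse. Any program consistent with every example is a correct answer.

caesar(13) | take(4) | drop(1)

Check, running the answer program on each example:
  "knjgzn" -> "xawtma" -> "xawt" -> "awt"
  "ylrlfgaoey" -> "lyeystnbrl" -> "lyey" -> "yey"
  "ubuepwji" -> "hohrcjwv" -> "hohr" -> "ohr"
  "jnutkkqxly" -> "wahgxxdkyl" -> "wahg" -> "ahg"
  "cgem" -> "ptrz" -> "ptrz" -> "trz"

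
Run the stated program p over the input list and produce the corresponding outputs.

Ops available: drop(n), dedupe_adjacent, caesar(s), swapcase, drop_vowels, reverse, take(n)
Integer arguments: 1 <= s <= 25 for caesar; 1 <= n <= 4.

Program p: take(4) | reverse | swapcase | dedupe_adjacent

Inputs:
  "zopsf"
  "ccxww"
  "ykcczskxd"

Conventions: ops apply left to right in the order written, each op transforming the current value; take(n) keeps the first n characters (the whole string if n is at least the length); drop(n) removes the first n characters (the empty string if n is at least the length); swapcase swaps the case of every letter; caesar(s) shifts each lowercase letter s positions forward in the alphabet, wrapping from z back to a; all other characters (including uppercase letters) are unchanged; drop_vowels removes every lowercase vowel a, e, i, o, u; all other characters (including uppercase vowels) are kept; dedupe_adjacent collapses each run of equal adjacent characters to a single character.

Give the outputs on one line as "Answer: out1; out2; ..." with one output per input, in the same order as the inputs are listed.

"SPOZ"; "WXC"; "CKY"

Execution, op by op:
  "zopsf" -> "zops" -> "spoz" -> "SPOZ" -> "SPOZ"
  "ccxww" -> "ccxw" -> "wxcc" -> "WXCC" -> "WXC"
  "ykcczskxd" -> "ykcc" -> "ccky" -> "CCKY" -> "CKY"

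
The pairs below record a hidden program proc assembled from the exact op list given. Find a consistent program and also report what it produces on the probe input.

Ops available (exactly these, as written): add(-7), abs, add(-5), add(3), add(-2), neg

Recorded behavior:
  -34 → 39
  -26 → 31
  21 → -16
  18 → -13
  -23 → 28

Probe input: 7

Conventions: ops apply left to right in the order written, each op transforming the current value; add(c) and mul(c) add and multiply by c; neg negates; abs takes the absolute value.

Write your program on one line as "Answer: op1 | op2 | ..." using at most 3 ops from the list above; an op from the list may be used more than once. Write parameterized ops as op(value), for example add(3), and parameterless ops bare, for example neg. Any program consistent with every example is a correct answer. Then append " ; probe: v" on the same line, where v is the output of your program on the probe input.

add(-5) | neg ; probe: -2

Check, running the answer program on each example:
  -34 -> -39 -> 39
  -26 -> -31 -> 31
  21 -> 16 -> -16
  18 -> 13 -> -13
  -23 -> -28 -> 28
  probe: 7 -> 2 -> -2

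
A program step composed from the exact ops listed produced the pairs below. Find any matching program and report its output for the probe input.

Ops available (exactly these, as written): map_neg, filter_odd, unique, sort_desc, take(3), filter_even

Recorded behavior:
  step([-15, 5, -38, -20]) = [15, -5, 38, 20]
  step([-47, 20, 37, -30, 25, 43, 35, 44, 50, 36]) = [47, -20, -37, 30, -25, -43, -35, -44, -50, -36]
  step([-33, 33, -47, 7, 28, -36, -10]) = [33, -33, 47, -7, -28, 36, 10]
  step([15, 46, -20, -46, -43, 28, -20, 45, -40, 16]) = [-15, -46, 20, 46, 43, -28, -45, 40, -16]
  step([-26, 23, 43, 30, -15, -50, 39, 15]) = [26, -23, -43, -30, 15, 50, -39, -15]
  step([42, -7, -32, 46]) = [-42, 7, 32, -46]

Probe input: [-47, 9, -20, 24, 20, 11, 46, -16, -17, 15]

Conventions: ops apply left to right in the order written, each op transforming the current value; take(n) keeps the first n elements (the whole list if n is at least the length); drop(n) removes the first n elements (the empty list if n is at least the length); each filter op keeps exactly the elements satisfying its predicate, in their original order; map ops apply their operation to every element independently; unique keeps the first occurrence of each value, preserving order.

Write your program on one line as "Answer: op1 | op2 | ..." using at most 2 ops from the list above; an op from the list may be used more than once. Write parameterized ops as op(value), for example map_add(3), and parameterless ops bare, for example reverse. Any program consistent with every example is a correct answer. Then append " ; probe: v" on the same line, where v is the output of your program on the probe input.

map_neg | unique ; probe: [47, -9, 20, -24, -20, -11, -46, 16, 17, -15]

Check, running the answer program on each example:
  [-15, 5, -38, -20] -> [15, -5, 38, 20] -> [15, -5, 38, 20]
  [-47, 20, 37, -30, 25, 43, 35, 44, 50, 36] -> [47, -20, -37, 30, -25, -43, -35, -44, -50, -36] -> [47, -20, -37, 30, -25, -43, -35, -44, -50, -36]
  [-33, 33, -47, 7, 28, -36, -10] -> [33, -33, 47, -7, -28, 36, 10] -> [33, -33, 47, -7, -28, 36, 10]
  [15, 46, -20, -46, -43, 28, -20, 45, -40, 16] -> [-15, -46, 20, 46, 43, -28, 20, -45, 40, -16] -> [-15, -46, 20, 46, 43, -28, -45, 40, -16]
  [-26, 23, 43, 30, -15, -50, 39, 15] -> [26, -23, -43, -30, 15, 50, -39, -15] -> [26, -23, -43, -30, 15, 50, -39, -15]
  [42, -7, -32, 46] -> [-42, 7, 32, -46] -> [-42, 7, 32, -46]
  probe: [-47, 9, -20, 24, 20, 11, 46, -16, -17, 15] -> [47, -9, 20, -24, -20, -11, -46, 16, 17, -15] -> [47, -9, 20, -24, -20, -11, -46, 16, 17, -15]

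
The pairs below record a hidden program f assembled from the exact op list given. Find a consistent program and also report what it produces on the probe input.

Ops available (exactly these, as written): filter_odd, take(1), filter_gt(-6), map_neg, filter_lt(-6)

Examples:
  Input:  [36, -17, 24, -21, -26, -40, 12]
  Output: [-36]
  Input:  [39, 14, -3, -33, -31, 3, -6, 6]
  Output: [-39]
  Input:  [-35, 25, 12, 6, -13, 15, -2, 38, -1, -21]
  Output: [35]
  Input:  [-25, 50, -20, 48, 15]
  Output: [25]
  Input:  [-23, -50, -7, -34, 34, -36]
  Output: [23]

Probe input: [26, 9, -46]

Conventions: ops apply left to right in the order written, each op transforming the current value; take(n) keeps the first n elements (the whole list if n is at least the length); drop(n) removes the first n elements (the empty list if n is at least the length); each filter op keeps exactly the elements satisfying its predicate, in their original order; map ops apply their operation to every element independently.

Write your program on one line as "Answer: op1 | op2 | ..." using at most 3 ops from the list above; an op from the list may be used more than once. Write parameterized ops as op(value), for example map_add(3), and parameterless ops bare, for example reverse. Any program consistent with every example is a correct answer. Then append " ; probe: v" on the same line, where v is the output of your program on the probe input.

take(1) | map_neg ; probe: [-26]

Check, running the answer program on each example:
  [36, -17, 24, -21, -26, -40, 12] -> [36] -> [-36]
  [39, 14, -3, -33, -31, 3, -6, 6] -> [39] -> [-39]
  [-35, 25, 12, 6, -13, 15, -2, 38, -1, -21] -> [-35] -> [35]
  [-25, 50, -20, 48, 15] -> [-25] -> [25]
  [-23, -50, -7, -34, 34, -36] -> [-23] -> [23]
  probe: [26, 9, -46] -> [26] -> [-26]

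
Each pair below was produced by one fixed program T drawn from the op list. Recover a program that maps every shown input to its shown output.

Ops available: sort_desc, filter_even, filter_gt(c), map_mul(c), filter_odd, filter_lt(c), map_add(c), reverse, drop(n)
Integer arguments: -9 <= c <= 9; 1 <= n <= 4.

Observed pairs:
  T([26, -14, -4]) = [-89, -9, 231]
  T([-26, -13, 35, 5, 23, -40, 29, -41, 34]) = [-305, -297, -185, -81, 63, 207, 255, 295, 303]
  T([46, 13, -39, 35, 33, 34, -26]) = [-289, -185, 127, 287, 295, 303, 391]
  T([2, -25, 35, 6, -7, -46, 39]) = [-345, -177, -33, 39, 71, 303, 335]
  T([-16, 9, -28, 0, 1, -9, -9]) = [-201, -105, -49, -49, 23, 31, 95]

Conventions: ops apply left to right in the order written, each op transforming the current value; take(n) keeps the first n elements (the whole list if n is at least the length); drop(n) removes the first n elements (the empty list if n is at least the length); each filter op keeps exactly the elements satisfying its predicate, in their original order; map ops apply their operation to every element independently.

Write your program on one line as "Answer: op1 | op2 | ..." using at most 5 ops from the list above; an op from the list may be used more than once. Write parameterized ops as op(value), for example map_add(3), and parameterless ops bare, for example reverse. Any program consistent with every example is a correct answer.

map_add(3) | sort_desc | reverse | map_mul(8) | map_add(-1)

Check, running the answer program on each example:
  [26, -14, -4] -> [29, -11, -1] -> [29, -1, -11] -> [-11, -1, 29] -> [-88, -8, 232] -> [-89, -9, 231]
  [-26, -13, 35, 5, 23, -40, 29, -41, 34] -> [-23, -10, 38, 8, 26, -37, 32, -38, 37] -> [38, 37, 32, 26, 8, -10, -23, -37, -38] -> [-38, -37, -23, -10, 8, 26, 32, 37, 38] -> [-304, -296, -184, -80, 64, 208, 256, 296, 304] -> [-305, -297, -185, -81, 63, 207, 255, 295, 303]
  [46, 13, -39, 35, 33, 34, -26] -> [49, 16, -36, 38, 36, 37, -23] -> [49, 38, 37, 36, 16, -23, -36] -> [-36, -23, 16, 36, 37, 38, 49] -> [-288, -184, 128, 288, 296, 304, 392] -> [-289, -185, 127, 287, 295, 303, 391]
  [2, -25, 35, 6, -7, -46, 39] -> [5, -22, 38, 9, -4, -43, 42] -> [42, 38, 9, 5, -4, -22, -43] -> [-43, -22, -4, 5, 9, 38, 42] -> [-344, -176, -32, 40, 72, 304, 336] -> [-345, -177, -33, 39, 71, 303, 335]
  [-16, 9, -28, 0, 1, -9, -9] -> [-13, 12, -25, 3, 4, -6, -6] -> [12, 4, 3, -6, -6, -13, -25] -> [-25, -13, -6, -6, 3, 4, 12] -> [-200, -104, -48, -48, 24, 32, 96] -> [-201, -105, -49, -49, 23, 31, 95]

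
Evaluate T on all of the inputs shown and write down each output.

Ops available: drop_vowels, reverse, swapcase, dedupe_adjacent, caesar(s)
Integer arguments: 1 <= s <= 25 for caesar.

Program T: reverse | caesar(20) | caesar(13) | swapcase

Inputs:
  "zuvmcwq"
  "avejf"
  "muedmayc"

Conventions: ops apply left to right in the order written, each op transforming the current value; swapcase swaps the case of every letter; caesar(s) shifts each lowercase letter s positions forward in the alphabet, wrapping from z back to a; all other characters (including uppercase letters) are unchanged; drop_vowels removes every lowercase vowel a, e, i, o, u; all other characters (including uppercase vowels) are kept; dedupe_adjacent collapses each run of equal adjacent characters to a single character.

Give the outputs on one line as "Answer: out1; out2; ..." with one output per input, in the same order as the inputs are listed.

Execution, op by op:
  "zuvmcwq" -> "qwcmvuz" -> "kqwgpot" -> "xdjtcbg" -> "XDJTCBG"
  "avejf" -> "fjeva" -> "zdypu" -> "mqlch" -> "MQLCH"
  "muedmayc" -> "cyamdeum" -> "wsugxyog" -> "jfhtklbt" -> "JFHTKLBT"

"XDJTCBG"; "MQLCH"; "JFHTKLBT"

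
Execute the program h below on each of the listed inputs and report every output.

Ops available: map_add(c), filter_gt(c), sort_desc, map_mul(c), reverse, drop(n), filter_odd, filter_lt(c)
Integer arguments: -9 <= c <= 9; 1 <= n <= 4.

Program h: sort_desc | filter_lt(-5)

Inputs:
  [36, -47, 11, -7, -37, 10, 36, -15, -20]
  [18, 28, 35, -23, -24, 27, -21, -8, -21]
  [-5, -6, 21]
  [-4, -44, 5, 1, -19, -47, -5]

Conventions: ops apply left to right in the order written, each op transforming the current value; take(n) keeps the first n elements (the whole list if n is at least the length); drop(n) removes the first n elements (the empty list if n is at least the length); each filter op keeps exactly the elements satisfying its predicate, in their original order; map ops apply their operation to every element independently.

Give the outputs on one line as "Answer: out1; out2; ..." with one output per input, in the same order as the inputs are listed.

Execution, op by op:
  [36, -47, 11, -7, -37, 10, 36, -15, -20] -> [36, 36, 11, 10, -7, -15, -20, -37, -47] -> [-7, -15, -20, -37, -47]
  [18, 28, 35, -23, -24, 27, -21, -8, -21] -> [35, 28, 27, 18, -8, -21, -21, -23, -24] -> [-8, -21, -21, -23, -24]
  [-5, -6, 21] -> [21, -5, -6] -> [-6]
  [-4, -44, 5, 1, -19, -47, -5] -> [5, 1, -4, -5, -19, -44, -47] -> [-19, -44, -47]

[-7, -15, -20, -37, -47]; [-8, -21, -21, -23, -24]; [-6]; [-19, -44, -47]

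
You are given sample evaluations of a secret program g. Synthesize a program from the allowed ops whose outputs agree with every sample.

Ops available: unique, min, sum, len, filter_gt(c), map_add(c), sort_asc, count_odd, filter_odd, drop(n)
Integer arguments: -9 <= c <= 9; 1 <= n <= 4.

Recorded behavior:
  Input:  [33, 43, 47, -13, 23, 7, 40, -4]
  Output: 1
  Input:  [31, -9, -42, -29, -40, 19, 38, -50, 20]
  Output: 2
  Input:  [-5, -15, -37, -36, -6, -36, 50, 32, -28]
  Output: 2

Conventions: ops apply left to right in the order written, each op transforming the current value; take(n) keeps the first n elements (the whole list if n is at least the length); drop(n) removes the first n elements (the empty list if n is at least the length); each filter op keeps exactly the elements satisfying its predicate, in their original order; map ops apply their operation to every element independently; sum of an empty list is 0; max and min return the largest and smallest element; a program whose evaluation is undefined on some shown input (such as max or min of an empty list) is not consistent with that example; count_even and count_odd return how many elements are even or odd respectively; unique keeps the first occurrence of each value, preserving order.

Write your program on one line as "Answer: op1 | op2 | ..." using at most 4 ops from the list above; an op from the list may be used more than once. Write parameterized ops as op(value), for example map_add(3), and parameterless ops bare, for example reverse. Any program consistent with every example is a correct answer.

map_add(5) | filter_odd | filter_gt(6) | count_odd

Check, running the answer program on each example:
  [33, 43, 47, -13, 23, 7, 40, -4] -> [38, 48, 52, -8, 28, 12, 45, 1] -> [45, 1] -> [45] -> 1
  [31, -9, -42, -29, -40, 19, 38, -50, 20] -> [36, -4, -37, -24, -35, 24, 43, -45, 25] -> [-37, -35, 43, -45, 25] -> [43, 25] -> 2
  [-5, -15, -37, -36, -6, -36, 50, 32, -28] -> [0, -10, -32, -31, -1, -31, 55, 37, -23] -> [-31, -1, -31, 55, 37, -23] -> [55, 37] -> 2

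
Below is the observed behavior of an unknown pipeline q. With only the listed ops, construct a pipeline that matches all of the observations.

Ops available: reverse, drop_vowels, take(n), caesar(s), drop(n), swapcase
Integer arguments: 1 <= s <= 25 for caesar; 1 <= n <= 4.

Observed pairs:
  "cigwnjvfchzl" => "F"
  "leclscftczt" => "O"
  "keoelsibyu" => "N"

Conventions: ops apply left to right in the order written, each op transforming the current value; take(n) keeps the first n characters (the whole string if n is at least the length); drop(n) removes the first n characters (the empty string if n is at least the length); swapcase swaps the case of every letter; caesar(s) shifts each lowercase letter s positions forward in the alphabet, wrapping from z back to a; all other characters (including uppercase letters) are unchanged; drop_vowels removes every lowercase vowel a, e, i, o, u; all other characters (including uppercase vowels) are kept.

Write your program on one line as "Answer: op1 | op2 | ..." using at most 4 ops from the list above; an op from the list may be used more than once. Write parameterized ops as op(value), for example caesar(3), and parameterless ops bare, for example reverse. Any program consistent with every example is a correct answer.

take(1) | caesar(3) | swapcase

Check, running the answer program on each example:
  "cigwnjvfchzl" -> "c" -> "f" -> "F"
  "leclscftczt" -> "l" -> "o" -> "O"
  "keoelsibyu" -> "k" -> "n" -> "N"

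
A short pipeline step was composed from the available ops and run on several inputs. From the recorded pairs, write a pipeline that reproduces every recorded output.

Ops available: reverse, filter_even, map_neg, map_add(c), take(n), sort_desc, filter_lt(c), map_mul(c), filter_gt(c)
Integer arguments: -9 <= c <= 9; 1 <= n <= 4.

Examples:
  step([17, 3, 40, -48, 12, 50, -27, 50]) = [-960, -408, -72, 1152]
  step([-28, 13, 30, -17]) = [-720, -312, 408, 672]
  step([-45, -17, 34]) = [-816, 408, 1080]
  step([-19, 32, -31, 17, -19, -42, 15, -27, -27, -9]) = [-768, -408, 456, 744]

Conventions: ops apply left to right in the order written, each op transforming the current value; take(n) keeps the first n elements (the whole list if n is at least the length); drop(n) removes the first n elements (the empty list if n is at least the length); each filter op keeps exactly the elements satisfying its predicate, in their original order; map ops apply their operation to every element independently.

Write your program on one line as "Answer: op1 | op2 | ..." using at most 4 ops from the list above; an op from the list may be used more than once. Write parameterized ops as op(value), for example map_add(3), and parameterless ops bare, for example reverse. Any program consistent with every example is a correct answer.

take(4) | map_mul(8) | sort_desc | map_mul(-3)

Check, running the answer program on each example:
  [17, 3, 40, -48, 12, 50, -27, 50] -> [17, 3, 40, -48] -> [136, 24, 320, -384] -> [320, 136, 24, -384] -> [-960, -408, -72, 1152]
  [-28, 13, 30, -17] -> [-28, 13, 30, -17] -> [-224, 104, 240, -136] -> [240, 104, -136, -224] -> [-720, -312, 408, 672]
  [-45, -17, 34] -> [-45, -17, 34] -> [-360, -136, 272] -> [272, -136, -360] -> [-816, 408, 1080]
  [-19, 32, -31, 17, -19, -42, 15, -27, -27, -9] -> [-19, 32, -31, 17] -> [-152, 256, -248, 136] -> [256, 136, -152, -248] -> [-768, -408, 456, 744]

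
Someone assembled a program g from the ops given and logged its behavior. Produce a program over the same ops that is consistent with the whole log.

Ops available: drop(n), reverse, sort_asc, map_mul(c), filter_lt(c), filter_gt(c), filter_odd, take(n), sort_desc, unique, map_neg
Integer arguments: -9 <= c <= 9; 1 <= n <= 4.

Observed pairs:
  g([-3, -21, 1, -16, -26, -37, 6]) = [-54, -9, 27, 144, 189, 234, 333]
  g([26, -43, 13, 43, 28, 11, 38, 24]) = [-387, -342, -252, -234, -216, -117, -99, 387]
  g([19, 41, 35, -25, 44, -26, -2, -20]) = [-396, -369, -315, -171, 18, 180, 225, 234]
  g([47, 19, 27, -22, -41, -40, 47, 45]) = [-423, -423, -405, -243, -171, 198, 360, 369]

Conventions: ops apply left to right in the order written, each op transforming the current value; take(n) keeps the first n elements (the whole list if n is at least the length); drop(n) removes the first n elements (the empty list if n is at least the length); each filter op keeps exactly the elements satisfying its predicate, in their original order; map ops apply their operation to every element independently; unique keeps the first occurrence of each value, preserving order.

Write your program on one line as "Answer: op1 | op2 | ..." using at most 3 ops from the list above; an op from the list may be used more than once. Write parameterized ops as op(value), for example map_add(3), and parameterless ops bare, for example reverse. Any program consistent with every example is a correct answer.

sort_desc | map_mul(-9)

Check, running the answer program on each example:
  [-3, -21, 1, -16, -26, -37, 6] -> [6, 1, -3, -16, -21, -26, -37] -> [-54, -9, 27, 144, 189, 234, 333]
  [26, -43, 13, 43, 28, 11, 38, 24] -> [43, 38, 28, 26, 24, 13, 11, -43] -> [-387, -342, -252, -234, -216, -117, -99, 387]
  [19, 41, 35, -25, 44, -26, -2, -20] -> [44, 41, 35, 19, -2, -20, -25, -26] -> [-396, -369, -315, -171, 18, 180, 225, 234]
  [47, 19, 27, -22, -41, -40, 47, 45] -> [47, 47, 45, 27, 19, -22, -40, -41] -> [-423, -423, -405, -243, -171, 198, 360, 369]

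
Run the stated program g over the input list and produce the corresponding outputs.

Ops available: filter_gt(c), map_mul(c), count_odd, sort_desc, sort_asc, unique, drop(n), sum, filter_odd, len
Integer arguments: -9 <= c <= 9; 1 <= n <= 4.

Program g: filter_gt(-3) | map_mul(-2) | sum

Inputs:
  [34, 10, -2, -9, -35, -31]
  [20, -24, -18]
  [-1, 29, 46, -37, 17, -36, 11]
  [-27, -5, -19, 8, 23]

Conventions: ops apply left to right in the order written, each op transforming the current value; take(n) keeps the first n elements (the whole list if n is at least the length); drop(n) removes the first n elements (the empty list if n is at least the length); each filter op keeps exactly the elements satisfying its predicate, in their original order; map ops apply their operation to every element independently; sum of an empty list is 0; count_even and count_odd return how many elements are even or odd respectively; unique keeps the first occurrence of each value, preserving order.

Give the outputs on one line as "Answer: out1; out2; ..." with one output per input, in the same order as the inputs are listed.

Execution, op by op:
  [34, 10, -2, -9, -35, -31] -> [34, 10, -2] -> [-68, -20, 4] -> -84
  [20, -24, -18] -> [20] -> [-40] -> -40
  [-1, 29, 46, -37, 17, -36, 11] -> [-1, 29, 46, 17, 11] -> [2, -58, -92, -34, -22] -> -204
  [-27, -5, -19, 8, 23] -> [8, 23] -> [-16, -46] -> -62

-84; -40; -204; -62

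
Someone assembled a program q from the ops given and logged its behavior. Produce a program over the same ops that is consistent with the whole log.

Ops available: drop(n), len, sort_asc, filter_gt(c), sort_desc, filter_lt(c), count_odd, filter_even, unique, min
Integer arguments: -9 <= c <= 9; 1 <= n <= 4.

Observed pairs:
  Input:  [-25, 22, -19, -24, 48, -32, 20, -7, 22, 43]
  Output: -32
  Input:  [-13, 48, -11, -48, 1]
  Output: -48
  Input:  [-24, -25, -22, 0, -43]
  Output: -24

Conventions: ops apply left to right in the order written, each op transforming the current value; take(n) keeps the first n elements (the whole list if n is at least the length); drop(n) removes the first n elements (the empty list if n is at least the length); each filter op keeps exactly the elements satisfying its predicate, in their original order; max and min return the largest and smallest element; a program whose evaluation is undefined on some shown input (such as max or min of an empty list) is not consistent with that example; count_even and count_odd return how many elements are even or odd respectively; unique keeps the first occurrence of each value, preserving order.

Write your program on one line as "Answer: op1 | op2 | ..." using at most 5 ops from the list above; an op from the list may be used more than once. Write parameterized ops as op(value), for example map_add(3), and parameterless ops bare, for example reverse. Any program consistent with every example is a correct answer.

sort_desc | filter_even | drop(1) | min

Check, running the answer program on each example:
  [-25, 22, -19, -24, 48, -32, 20, -7, 22, 43] -> [48, 43, 22, 22, 20, -7, -19, -24, -25, -32] -> [48, 22, 22, 20, -24, -32] -> [22, 22, 20, -24, -32] -> -32
  [-13, 48, -11, -48, 1] -> [48, 1, -11, -13, -48] -> [48, -48] -> [-48] -> -48
  [-24, -25, -22, 0, -43] -> [0, -22, -24, -25, -43] -> [0, -22, -24] -> [-22, -24] -> -24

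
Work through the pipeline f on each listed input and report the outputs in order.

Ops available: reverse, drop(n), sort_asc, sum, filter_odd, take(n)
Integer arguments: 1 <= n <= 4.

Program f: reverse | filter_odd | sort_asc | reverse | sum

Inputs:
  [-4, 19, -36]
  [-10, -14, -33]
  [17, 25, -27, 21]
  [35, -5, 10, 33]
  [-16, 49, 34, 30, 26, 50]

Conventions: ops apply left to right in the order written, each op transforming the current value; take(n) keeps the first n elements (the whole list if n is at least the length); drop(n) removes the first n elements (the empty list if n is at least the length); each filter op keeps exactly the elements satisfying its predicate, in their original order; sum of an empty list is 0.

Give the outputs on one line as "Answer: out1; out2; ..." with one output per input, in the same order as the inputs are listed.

19; -33; 36; 63; 49

Execution, op by op:
  [-4, 19, -36] -> [-36, 19, -4] -> [19] -> [19] -> [19] -> 19
  [-10, -14, -33] -> [-33, -14, -10] -> [-33] -> [-33] -> [-33] -> -33
  [17, 25, -27, 21] -> [21, -27, 25, 17] -> [21, -27, 25, 17] -> [-27, 17, 21, 25] -> [25, 21, 17, -27] -> 36
  [35, -5, 10, 33] -> [33, 10, -5, 35] -> [33, -5, 35] -> [-5, 33, 35] -> [35, 33, -5] -> 63
  [-16, 49, 34, 30, 26, 50] -> [50, 26, 30, 34, 49, -16] -> [49] -> [49] -> [49] -> 49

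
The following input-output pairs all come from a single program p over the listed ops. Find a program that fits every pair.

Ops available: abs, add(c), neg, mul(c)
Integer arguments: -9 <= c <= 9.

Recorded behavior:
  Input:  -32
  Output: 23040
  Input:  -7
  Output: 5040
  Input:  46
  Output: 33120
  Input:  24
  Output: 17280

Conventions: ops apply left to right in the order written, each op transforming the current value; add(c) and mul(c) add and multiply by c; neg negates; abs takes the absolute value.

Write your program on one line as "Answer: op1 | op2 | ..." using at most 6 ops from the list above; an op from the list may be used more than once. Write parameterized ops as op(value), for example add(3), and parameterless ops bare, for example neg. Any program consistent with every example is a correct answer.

mul(-6) | neg | mul(4) | mul(6) | mul(5) | abs

Check, running the answer program on each example:
  -32 -> 192 -> -192 -> -768 -> -4608 -> -23040 -> 23040
  -7 -> 42 -> -42 -> -168 -> -1008 -> -5040 -> 5040
  46 -> -276 -> 276 -> 1104 -> 6624 -> 33120 -> 33120
  24 -> -144 -> 144 -> 576 -> 3456 -> 17280 -> 17280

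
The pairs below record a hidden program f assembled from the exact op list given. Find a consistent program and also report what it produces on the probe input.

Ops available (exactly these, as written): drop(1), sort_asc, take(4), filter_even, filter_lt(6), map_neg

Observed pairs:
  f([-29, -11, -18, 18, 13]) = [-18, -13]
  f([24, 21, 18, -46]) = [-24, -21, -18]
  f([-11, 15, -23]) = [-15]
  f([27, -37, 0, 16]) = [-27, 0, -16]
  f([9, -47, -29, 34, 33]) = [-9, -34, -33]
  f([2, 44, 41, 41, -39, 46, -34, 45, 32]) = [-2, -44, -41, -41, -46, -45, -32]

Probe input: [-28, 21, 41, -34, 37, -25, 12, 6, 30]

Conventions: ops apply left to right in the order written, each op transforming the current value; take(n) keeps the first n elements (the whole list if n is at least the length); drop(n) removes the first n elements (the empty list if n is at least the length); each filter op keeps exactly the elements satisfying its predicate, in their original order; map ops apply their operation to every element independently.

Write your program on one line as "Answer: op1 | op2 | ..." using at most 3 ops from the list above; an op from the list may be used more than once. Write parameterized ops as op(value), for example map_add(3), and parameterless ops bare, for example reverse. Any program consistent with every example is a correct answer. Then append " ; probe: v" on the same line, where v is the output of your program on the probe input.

map_neg | filter_lt(6) ; probe: [-21, -41, -37, -12, -6, -30]

Check, running the answer program on each example:
  [-29, -11, -18, 18, 13] -> [29, 11, 18, -18, -13] -> [-18, -13]
  [24, 21, 18, -46] -> [-24, -21, -18, 46] -> [-24, -21, -18]
  [-11, 15, -23] -> [11, -15, 23] -> [-15]
  [27, -37, 0, 16] -> [-27, 37, 0, -16] -> [-27, 0, -16]
  [9, -47, -29, 34, 33] -> [-9, 47, 29, -34, -33] -> [-9, -34, -33]
  [2, 44, 41, 41, -39, 46, -34, 45, 32] -> [-2, -44, -41, -41, 39, -46, 34, -45, -32] -> [-2, -44, -41, -41, -46, -45, -32]
  probe: [-28, 21, 41, -34, 37, -25, 12, 6, 30] -> [28, -21, -41, 34, -37, 25, -12, -6, -30] -> [-21, -41, -37, -12, -6, -30]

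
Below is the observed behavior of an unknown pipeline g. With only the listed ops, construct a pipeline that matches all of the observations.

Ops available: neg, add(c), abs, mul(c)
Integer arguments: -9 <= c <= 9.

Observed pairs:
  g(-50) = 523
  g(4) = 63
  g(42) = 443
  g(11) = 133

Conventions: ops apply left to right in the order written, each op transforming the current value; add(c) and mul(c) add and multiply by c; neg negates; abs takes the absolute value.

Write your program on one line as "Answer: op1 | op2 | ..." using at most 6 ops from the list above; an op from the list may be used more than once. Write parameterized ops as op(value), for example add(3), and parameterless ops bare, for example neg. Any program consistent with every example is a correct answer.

abs | mul(-5) | add(-7) | neg | mul(2) | add(9)

Check, running the answer program on each example:
  -50 -> 50 -> -250 -> -257 -> 257 -> 514 -> 523
  4 -> 4 -> -20 -> -27 -> 27 -> 54 -> 63
  42 -> 42 -> -210 -> -217 -> 217 -> 434 -> 443
  11 -> 11 -> -55 -> -62 -> 62 -> 124 -> 133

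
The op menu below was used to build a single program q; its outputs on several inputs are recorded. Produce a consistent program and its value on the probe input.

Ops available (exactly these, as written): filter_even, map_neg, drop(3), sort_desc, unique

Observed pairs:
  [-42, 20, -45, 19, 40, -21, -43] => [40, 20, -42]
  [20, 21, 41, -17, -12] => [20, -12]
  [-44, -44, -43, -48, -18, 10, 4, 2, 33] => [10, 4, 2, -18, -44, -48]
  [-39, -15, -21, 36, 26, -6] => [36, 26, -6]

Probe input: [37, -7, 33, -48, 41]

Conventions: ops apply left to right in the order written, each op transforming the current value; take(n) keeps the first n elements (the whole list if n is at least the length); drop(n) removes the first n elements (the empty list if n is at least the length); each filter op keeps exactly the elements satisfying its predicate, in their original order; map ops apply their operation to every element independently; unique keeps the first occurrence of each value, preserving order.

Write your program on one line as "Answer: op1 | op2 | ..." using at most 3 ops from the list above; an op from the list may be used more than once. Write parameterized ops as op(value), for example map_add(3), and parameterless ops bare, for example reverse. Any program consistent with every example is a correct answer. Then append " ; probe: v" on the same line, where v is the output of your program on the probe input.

sort_desc | filter_even | unique ; probe: [-48]

Check, running the answer program on each example:
  [-42, 20, -45, 19, 40, -21, -43] -> [40, 20, 19, -21, -42, -43, -45] -> [40, 20, -42] -> [40, 20, -42]
  [20, 21, 41, -17, -12] -> [41, 21, 20, -12, -17] -> [20, -12] -> [20, -12]
  [-44, -44, -43, -48, -18, 10, 4, 2, 33] -> [33, 10, 4, 2, -18, -43, -44, -44, -48] -> [10, 4, 2, -18, -44, -44, -48] -> [10, 4, 2, -18, -44, -48]
  [-39, -15, -21, 36, 26, -6] -> [36, 26, -6, -15, -21, -39] -> [36, 26, -6] -> [36, 26, -6]
  probe: [37, -7, 33, -48, 41] -> [41, 37, 33, -7, -48] -> [-48] -> [-48]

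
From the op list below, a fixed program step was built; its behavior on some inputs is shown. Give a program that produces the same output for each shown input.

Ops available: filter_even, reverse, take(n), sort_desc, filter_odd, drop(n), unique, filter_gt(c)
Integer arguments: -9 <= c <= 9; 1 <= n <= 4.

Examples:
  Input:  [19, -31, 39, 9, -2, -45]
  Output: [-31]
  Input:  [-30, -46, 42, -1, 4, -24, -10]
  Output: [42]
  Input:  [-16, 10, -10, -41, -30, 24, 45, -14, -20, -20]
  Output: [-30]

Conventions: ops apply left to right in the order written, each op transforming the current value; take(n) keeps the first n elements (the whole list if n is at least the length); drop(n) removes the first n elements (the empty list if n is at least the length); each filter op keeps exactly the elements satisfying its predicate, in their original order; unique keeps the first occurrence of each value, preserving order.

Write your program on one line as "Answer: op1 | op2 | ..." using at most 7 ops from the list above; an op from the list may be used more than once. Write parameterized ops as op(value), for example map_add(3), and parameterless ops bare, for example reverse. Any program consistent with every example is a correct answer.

unique | reverse | drop(3) | take(2) | reverse | take(1)

Check, running the answer program on each example:
  [19, -31, 39, 9, -2, -45] -> [19, -31, 39, 9, -2, -45] -> [-45, -2, 9, 39, -31, 19] -> [39, -31, 19] -> [39, -31] -> [-31, 39] -> [-31]
  [-30, -46, 42, -1, 4, -24, -10] -> [-30, -46, 42, -1, 4, -24, -10] -> [-10, -24, 4, -1, 42, -46, -30] -> [-1, 42, -46, -30] -> [-1, 42] -> [42, -1] -> [42]
  [-16, 10, -10, -41, -30, 24, 45, -14, -20, -20] -> [-16, 10, -10, -41, -30, 24, 45, -14, -20] -> [-20, -14, 45, 24, -30, -41, -10, 10, -16] -> [24, -30, -41, -10, 10, -16] -> [24, -30] -> [-30, 24] -> [-30]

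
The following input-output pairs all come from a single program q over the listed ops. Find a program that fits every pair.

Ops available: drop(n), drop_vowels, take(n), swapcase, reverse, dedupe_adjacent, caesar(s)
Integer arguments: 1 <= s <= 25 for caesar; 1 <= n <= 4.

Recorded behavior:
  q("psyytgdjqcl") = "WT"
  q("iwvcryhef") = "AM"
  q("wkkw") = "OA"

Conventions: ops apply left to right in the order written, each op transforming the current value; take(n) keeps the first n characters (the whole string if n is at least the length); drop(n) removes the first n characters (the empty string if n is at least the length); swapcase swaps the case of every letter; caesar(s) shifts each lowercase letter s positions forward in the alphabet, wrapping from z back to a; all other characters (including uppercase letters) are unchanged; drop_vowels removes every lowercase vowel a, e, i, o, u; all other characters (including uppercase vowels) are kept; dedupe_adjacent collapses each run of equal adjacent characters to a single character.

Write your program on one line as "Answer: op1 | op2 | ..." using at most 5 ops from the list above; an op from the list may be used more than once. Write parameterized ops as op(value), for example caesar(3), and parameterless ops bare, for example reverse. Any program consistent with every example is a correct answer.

caesar(25) | caesar(5) | take(2) | reverse | swapcase

Check, running the answer program on each example:
  "psyytgdjqcl" -> "orxxsfcipbk" -> "twccxkhnugp" -> "tw" -> "wt" -> "WT"
  "iwvcryhef" -> "hvubqxgde" -> "mazgvclij" -> "ma" -> "am" -> "AM"
  "wkkw" -> "vjjv" -> "aooa" -> "ao" -> "oa" -> "OA"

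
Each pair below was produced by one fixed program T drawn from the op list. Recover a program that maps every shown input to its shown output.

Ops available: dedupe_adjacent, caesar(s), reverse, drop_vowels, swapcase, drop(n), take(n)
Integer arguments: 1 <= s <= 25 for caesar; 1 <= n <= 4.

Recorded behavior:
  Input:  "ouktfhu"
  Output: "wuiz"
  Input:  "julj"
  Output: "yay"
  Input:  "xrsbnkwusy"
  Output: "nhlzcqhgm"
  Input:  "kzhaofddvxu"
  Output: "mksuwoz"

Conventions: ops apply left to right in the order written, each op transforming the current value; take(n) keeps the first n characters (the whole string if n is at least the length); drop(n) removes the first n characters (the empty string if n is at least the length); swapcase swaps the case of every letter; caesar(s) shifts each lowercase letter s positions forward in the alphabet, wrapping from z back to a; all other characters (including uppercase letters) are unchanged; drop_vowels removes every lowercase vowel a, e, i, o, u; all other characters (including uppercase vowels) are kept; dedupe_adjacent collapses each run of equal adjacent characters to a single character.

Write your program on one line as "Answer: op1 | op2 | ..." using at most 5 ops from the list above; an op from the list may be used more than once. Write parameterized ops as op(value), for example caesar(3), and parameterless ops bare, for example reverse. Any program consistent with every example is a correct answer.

drop_vowels | dedupe_adjacent | caesar(9) | caesar(6) | reverse

Check, running the answer program on each example:
  "ouktfhu" -> "ktfh" -> "ktfh" -> "tcoq" -> "ziuw" -> "wuiz"
  "julj" -> "jlj" -> "jlj" -> "sus" -> "yay" -> "yay"
  "xrsbnkwusy" -> "xrsbnkwsy" -> "xrsbnkwsy" -> "gabkwtfbh" -> "mghqczlhn" -> "nhlzcqhgm"
  "kzhaofddvxu" -> "kzhfddvx" -> "kzhfdvx" -> "tiqomeg" -> "zowuskm" -> "mksuwoz"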